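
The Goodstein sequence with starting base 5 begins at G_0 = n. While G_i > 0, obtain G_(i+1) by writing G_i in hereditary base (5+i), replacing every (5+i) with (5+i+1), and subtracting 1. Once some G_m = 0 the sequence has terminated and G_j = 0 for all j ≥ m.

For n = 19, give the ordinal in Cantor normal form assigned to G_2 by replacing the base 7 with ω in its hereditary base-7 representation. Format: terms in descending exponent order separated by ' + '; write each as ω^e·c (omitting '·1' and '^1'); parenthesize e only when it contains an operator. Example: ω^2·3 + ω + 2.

ω·3 + 2

G_0 = 19. HB_5(19) = 3·5 + 4. Bump = 22. G_1 = 21.
G_1 = 21. HB_6(21) = 3·6 + 3. Bump = 24. G_2 = 23.
G_2 = 23. HB_7(23) = 3·7 + 2. Bump = 26. G_3 = 25.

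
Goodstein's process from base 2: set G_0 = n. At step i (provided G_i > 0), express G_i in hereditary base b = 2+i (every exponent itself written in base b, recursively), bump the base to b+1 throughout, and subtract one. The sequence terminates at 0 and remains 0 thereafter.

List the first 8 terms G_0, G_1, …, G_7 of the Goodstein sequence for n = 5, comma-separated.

5, 27, 255, 467, 775, 1197, 1751, 2454

5 —HB2→ 2^2 + 1 —bump→ 3^3 + 1 = 28 —(−1)→ 27
27 —HB3→ 3^3 —bump→ 4^4 = 256 —(−1)→ 255
255 —HB4→ 3·4^3 + 3·4^2 + 3·4 + 3 —bump→ 3·5^3 + 3·5^2 + 3·5 + 3 = 468 —(−1)→ 467
467 —HB5→ 3·5^3 + 3·5^2 + 3·5 + 2 —bump→ 3·6^3 + 3·6^2 + 3·6 + 2 = 776 —(−1)→ 775
775 —HB6→ 3·6^3 + 3·6^2 + 3·6 + 1 —bump→ 3·7^3 + 3·7^2 + 3·7 + 1 = 1198 —(−1)→ 1197
1197 —HB7→ 3·7^3 + 3·7^2 + 3·7 —bump→ 3·8^3 + 3·8^2 + 3·8 = 1752 —(−1)→ 1751
1751 —HB8→ 3·8^3 + 3·8^2 + 2·8 + 7 —bump→ 3·9^3 + 3·9^2 + 2·9 + 7 = 2455 —(−1)→ 2454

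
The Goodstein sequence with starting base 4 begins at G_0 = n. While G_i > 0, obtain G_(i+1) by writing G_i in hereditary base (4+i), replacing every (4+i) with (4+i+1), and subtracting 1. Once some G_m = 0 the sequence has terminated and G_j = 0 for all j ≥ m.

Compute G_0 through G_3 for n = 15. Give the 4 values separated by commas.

15, 17, 19, 21

[0] 15 ≡ 3·4 + 3 (base 4). Lift 5: 18. −1: 17.
[1] 17 ≡ 3·5 + 2 (base 5). Lift 6: 20. −1: 19.
[2] 19 ≡ 3·6 + 1 (base 6). Lift 7: 22. −1: 21.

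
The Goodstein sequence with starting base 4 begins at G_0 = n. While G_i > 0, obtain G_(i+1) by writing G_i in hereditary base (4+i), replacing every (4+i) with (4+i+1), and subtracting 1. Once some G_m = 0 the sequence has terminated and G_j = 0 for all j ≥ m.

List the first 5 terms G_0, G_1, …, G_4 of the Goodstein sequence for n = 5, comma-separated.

5, 5, 5, 4, 3

i=0: 5 = 4 + 1 (b=4); 4→5: 5 + 1 = 6; 6−1 = 5
i=1: 5 = 5 (b=5); 5→6: 6 = 6; 6−1 = 5
i=2: 5 = 5 (b=6); 6→7: 5 = 5; 5−1 = 4
i=3: 4 = 4 (b=7); 7→8: 4 = 4; 4−1 = 3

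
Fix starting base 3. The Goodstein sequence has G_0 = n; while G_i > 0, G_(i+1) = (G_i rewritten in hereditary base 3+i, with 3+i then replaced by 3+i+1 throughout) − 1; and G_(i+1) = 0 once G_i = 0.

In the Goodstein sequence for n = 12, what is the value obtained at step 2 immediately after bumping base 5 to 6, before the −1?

38

[0] 12 ≡ 3^2 + 3 (base 3). Lift 4: 20. −1: 19.
[1] 19 ≡ 4^2 + 3 (base 4). Lift 5: 28. −1: 27.
[2] 27 ≡ 5^2 + 2 (base 5). Lift 6: 38. −1: 37.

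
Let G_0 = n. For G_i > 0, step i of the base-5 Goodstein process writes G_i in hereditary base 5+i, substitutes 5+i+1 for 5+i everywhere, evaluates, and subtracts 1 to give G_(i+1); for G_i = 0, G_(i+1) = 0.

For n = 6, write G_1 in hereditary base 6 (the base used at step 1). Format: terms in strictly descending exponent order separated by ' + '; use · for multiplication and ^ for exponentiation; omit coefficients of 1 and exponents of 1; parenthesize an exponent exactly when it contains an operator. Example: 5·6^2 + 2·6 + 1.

(0) 6|_5 = 5 + 1 ↦ 6 + 1|_6 = 7 ⇒ 6
(1) 6|_6 = 6 ↦ 7|_7 = 7 ⇒ 6

6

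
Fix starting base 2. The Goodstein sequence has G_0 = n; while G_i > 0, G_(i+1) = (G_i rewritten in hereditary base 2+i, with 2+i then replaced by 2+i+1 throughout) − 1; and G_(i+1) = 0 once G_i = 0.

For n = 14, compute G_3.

18750

(0) 14|_2 = 2^(2 + 1) + 2^2 + 2 ↦ 3^(3 + 1) + 3^3 + 3|_3 = 111 ⇒ 110
(1) 110|_3 = 3^(3 + 1) + 3^3 + 2 ↦ 4^(4 + 1) + 4^4 + 2|_4 = 1282 ⇒ 1281
(2) 1281|_4 = 4^(4 + 1) + 4^4 + 1 ↦ 5^(5 + 1) + 5^5 + 1|_5 = 18751 ⇒ 18750
(3) 18750|_5 = 5^(5 + 1) + 5^5 ↦ 6^(6 + 1) + 6^6|_6 = 326592 ⇒ 326591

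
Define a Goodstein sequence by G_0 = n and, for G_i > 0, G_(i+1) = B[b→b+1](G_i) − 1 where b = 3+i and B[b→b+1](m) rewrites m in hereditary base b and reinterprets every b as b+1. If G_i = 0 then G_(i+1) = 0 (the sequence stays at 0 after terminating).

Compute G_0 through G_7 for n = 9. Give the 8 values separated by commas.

9, 15, 17, 19, 21, 23, 24, 25

[0] 9 ≡ 3^2 (base 3). Lift 4: 16. −1: 15.
[1] 15 ≡ 3·4 + 3 (base 4). Lift 5: 18. −1: 17.
[2] 17 ≡ 3·5 + 2 (base 5). Lift 6: 20. −1: 19.
[3] 19 ≡ 3·6 + 1 (base 6). Lift 7: 22. −1: 21.
[4] 21 ≡ 3·7 (base 7). Lift 8: 24. −1: 23.
[5] 23 ≡ 2·8 + 7 (base 8). Lift 9: 25. −1: 24.
[6] 24 ≡ 2·9 + 6 (base 9). Lift 10: 26. −1: 25.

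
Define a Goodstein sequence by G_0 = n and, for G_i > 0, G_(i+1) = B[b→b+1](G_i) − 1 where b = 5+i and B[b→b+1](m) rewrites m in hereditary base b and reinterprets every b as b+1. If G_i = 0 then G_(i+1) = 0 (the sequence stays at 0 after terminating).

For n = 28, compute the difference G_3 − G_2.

step 0: 28 = 5^2 + 3; sub 6 for 5: 6^2 + 3; = 39; G_1 = 39−1 = 38
step 1: 38 = 6^2 + 2; sub 7 for 6: 7^2 + 2; = 51; G_2 = 51−1 = 50
step 2: 50 = 7^2 + 1; sub 8 for 7: 8^2 + 1; = 65; G_3 = 65−1 = 64

14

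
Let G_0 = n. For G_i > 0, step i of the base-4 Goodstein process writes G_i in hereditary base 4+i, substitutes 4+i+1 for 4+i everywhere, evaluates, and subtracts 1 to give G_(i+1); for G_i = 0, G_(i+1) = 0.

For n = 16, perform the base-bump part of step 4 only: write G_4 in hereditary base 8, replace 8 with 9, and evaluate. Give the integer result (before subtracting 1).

37

i=0: 16 = 4^2 (b=4); 4→5: 5^2 = 25; 25−1 = 24
i=1: 24 = 4·5 + 4 (b=5); 5→6: 4·6 + 4 = 28; 28−1 = 27
i=2: 27 = 4·6 + 3 (b=6); 6→7: 4·7 + 3 = 31; 31−1 = 30
i=3: 30 = 4·7 + 2 (b=7); 7→8: 4·8 + 2 = 34; 34−1 = 33
i=4: 33 = 4·8 + 1 (b=8); 8→9: 4·9 + 1 = 37; 37−1 = 36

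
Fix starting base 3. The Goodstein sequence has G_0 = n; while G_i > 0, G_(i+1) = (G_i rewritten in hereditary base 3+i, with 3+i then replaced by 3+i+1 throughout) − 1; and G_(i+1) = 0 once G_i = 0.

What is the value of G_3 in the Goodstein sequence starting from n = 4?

3

(0) 4|_3 = 3 + 1 ↦ 4 + 1|_4 = 5 ⇒ 4
(1) 4|_4 = 4 ↦ 5|_5 = 5 ⇒ 4
(2) 4|_5 = 4 ↦ 4|_6 = 4 ⇒ 3
(3) 3|_6 = 3 ↦ 3|_7 = 3 ⇒ 2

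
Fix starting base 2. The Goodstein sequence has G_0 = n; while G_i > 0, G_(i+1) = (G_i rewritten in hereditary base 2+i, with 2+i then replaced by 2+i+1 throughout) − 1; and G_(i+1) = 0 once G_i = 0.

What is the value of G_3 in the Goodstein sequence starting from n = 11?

15627

[0] 11 ≡ 2^(2 + 1) + 2 + 1 (base 2). Lift 3: 85. −1: 84.
[1] 84 ≡ 3^(3 + 1) + 3 (base 3). Lift 4: 1028. −1: 1027.
[2] 1027 ≡ 4^(4 + 1) + 3 (base 4). Lift 5: 15628. −1: 15627.
[3] 15627 ≡ 5^(5 + 1) + 2 (base 5). Lift 6: 279938. −1: 279937.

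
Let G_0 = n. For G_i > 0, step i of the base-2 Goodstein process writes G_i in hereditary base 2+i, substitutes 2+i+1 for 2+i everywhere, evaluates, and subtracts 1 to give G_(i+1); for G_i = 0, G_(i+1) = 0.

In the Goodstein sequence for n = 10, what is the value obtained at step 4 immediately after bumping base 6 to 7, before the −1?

4215755

10 —HB2→ 2^(2 + 1) + 2 —bump→ 3^(3 + 1) + 3 = 84 —(−1)→ 83
83 —HB3→ 3^(3 + 1) + 2 —bump→ 4^(4 + 1) + 2 = 1026 —(−1)→ 1025
1025 —HB4→ 4^(4 + 1) + 1 —bump→ 5^(5 + 1) + 1 = 15626 —(−1)→ 15625
15625 —HB5→ 5^(5 + 1) —bump→ 6^(6 + 1) = 279936 —(−1)→ 279935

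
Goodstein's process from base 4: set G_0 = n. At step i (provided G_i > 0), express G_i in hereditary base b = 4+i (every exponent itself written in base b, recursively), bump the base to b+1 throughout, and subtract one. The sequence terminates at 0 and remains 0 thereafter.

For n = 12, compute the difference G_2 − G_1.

1

12 —HB4→ 3·4 —bump→ 3·5 = 15 —(−1)→ 14
14 —HB5→ 2·5 + 4 —bump→ 2·6 + 4 = 16 —(−1)→ 15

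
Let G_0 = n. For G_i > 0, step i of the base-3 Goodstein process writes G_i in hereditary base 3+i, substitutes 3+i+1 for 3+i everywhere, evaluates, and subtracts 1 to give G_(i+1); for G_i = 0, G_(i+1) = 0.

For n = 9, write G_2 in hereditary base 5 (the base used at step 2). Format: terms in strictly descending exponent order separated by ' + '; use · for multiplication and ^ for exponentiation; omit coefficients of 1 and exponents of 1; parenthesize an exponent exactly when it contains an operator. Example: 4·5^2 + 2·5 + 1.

3·5 + 2

G_0=9  [base 3] 3^2  →[3↦4]→  4^2 = 16  −1 ⇒ G_1=15
G_1=15  [base 4] 3·4 + 3  →[4↦5]→  3·5 + 3 = 18  −1 ⇒ G_2=17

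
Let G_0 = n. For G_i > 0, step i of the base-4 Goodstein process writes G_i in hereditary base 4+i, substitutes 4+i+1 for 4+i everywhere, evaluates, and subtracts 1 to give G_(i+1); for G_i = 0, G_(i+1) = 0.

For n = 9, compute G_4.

11

G_0 = 9. HB_4(9) = 2·4 + 1. Bump = 11. G_1 = 10.
G_1 = 10. HB_5(10) = 2·5. Bump = 12. G_2 = 11.
G_2 = 11. HB_6(11) = 6 + 5. Bump = 12. G_3 = 11.
G_3 = 11. HB_7(11) = 7 + 4. Bump = 12. G_4 = 11.
G_4 = 11. HB_8(11) = 8 + 3. Bump = 12. G_5 = 11.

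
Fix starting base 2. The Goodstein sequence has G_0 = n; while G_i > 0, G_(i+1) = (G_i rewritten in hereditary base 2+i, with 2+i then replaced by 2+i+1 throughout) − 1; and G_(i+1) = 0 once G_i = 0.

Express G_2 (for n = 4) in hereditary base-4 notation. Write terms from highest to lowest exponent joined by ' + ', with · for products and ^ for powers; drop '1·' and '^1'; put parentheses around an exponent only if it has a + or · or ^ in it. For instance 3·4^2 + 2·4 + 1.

2·4^2 + 2·4 + 1

base 2: 4 = 2^2; at 3: 3^3 = 27; next = 26
base 3: 26 = 2·3^2 + 2·3 + 2; at 4: 2·4^2 + 2·4 + 2 = 42; next = 41
base 4: 41 = 2·4^2 + 2·4 + 1; at 5: 2·5^2 + 2·5 + 1 = 61; next = 60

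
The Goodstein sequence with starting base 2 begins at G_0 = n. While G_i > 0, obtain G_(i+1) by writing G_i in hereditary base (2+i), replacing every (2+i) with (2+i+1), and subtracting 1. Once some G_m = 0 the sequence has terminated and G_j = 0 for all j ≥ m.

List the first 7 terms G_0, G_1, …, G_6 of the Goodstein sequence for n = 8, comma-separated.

base 2: 8 = 2^(2 + 1); at 3: 3^(3 + 1) = 81; next = 80
base 3: 80 = 2·3^3 + 2·3^2 + 2·3 + 2; at 4: 2·4^4 + 2·4^2 + 2·4 + 2 = 554; next = 553
base 4: 553 = 2·4^4 + 2·4^2 + 2·4 + 1; at 5: 2·5^5 + 2·5^2 + 2·5 + 1 = 6311; next = 6310
base 5: 6310 = 2·5^5 + 2·5^2 + 2·5; at 6: 2·6^6 + 2·6^2 + 2·6 = 93396; next = 93395
base 6: 93395 = 2·6^6 + 2·6^2 + 6 + 5; at 7: 2·7^7 + 2·7^2 + 7 + 5 = 1647196; next = 1647195
base 7: 1647195 = 2·7^7 + 2·7^2 + 7 + 4; at 8: 2·8^8 + 2·8^2 + 8 + 4 = 33554572; next = 33554571

8, 80, 553, 6310, 93395, 1647195, 33554571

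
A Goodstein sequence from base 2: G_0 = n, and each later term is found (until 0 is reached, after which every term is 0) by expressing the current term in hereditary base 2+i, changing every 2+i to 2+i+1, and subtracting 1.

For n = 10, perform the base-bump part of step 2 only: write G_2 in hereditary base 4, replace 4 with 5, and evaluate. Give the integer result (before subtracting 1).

15626

i=0: 10 = 2^(2 + 1) + 2 (b=2); 2→3: 3^(3 + 1) + 3 = 84; 84−1 = 83
i=1: 83 = 3^(3 + 1) + 2 (b=3); 3→4: 4^(4 + 1) + 2 = 1026; 1026−1 = 1025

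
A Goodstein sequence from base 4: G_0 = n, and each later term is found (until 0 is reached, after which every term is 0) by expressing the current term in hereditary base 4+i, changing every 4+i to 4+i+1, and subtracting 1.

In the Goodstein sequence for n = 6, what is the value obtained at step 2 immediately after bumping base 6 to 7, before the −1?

i=0: 6 = 4 + 2 (b=4); 4→5: 5 + 2 = 7; 7−1 = 6
i=1: 6 = 5 + 1 (b=5); 5→6: 6 + 1 = 7; 7−1 = 6
i=2: 6 = 6 (b=6); 6→7: 7 = 7; 7−1 = 6

7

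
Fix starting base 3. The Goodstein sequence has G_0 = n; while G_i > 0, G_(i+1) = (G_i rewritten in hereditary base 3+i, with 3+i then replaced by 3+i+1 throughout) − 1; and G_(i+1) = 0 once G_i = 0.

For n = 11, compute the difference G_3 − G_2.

10

11 —HB3→ 3^2 + 2 —bump→ 4^2 + 2 = 18 —(−1)→ 17
17 —HB4→ 4^2 + 1 —bump→ 5^2 + 1 = 26 —(−1)→ 25
25 —HB5→ 5^2 —bump→ 6^2 = 36 —(−1)→ 35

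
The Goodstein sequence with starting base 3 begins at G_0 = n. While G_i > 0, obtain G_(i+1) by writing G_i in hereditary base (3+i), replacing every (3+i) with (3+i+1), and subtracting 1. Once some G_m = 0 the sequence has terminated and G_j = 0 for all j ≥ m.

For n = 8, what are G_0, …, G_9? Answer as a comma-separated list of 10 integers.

8, 9, 10, 11, 11, 11, 11, 11, 11, 11

[0] 8 ≡ 2·3 + 2 (base 3). Lift 4: 10. −1: 9.
[1] 9 ≡ 2·4 + 1 (base 4). Lift 5: 11. −1: 10.
[2] 10 ≡ 2·5 (base 5). Lift 6: 12. −1: 11.
[3] 11 ≡ 6 + 5 (base 6). Lift 7: 12. −1: 11.
[4] 11 ≡ 7 + 4 (base 7). Lift 8: 12. −1: 11.
[5] 11 ≡ 8 + 3 (base 8). Lift 9: 12. −1: 11.
[6] 11 ≡ 9 + 2 (base 9). Lift 10: 12. −1: 11.
[7] 11 ≡ 10 + 1 (base 10). Lift 11: 12. −1: 11.
[8] 11 ≡ 11 (base 11). Lift 12: 12. −1: 11.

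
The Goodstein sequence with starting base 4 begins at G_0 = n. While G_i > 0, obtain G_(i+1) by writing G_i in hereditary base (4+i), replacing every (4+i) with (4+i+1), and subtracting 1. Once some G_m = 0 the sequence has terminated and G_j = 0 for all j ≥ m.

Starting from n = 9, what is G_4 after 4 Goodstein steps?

11

9 —HB4→ 2·4 + 1 —bump→ 2·5 + 1 = 11 —(−1)→ 10
10 —HB5→ 2·5 —bump→ 2·6 = 12 —(−1)→ 11
11 —HB6→ 6 + 5 —bump→ 7 + 5 = 12 —(−1)→ 11
11 —HB7→ 7 + 4 —bump→ 8 + 4 = 12 —(−1)→ 11
11 —HB8→ 8 + 3 —bump→ 9 + 3 = 12 —(−1)→ 11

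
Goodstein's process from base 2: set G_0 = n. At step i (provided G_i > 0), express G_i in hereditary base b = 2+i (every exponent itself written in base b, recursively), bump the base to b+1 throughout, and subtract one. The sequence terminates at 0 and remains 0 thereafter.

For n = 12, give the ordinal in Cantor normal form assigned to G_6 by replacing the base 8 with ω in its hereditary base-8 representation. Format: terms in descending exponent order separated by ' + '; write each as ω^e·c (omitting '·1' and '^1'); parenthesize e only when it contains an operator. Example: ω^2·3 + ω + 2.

base 2: 12 = 2^(2 + 1) + 2^2; at 3: 3^(3 + 1) + 3^3 = 108; next = 107
base 3: 107 = 3^(3 + 1) + 2·3^2 + 2·3 + 2; at 4: 4^(4 + 1) + 2·4^2 + 2·4 + 2 = 1066; next = 1065
base 4: 1065 = 4^(4 + 1) + 2·4^2 + 2·4 + 1; at 5: 5^(5 + 1) + 2·5^2 + 2·5 + 1 = 15686; next = 15685
base 5: 15685 = 5^(5 + 1) + 2·5^2 + 2·5; at 6: 6^(6 + 1) + 2·6^2 + 2·6 = 280020; next = 280019
base 6: 280019 = 6^(6 + 1) + 2·6^2 + 6 + 5; at 7: 7^(7 + 1) + 2·7^2 + 7 + 5 = 5764911; next = 5764910
base 7: 5764910 = 7^(7 + 1) + 2·7^2 + 7 + 4; at 8: 8^(8 + 1) + 2·8^2 + 8 + 4 = 134217868; next = 134217867

ω^(ω + 1) + ω^2·2 + ω + 3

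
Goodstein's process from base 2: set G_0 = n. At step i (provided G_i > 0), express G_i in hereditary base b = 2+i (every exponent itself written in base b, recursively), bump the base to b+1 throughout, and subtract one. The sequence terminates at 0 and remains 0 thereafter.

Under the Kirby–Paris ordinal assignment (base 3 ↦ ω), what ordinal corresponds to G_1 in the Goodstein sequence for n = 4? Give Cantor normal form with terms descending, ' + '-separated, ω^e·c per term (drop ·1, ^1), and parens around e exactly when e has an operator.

step 0: 4 = 2^2; sub 3 for 2: 3^3; = 27; G_1 = 27−1 = 26
step 1: 26 = 2·3^2 + 2·3 + 2; sub 4 for 3: 2·4^2 + 2·4 + 2; = 42; G_2 = 42−1 = 41

ω^2·2 + ω·2 + 2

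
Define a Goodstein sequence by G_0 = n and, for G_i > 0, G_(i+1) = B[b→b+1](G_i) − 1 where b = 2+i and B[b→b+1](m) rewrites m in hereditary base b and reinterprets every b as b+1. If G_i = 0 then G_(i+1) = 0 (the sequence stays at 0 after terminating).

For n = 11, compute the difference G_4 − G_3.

G_0=11  [base 2] 2^(2 + 1) + 2 + 1  →[2↦3]→  3^(3 + 1) + 3 + 1 = 85  −1 ⇒ G_1=84
G_1=84  [base 3] 3^(3 + 1) + 3  →[3↦4]→  4^(4 + 1) + 4 = 1028  −1 ⇒ G_2=1027
G_2=1027  [base 4] 4^(4 + 1) + 3  →[4↦5]→  5^(5 + 1) + 3 = 15628  −1 ⇒ G_3=15627
G_3=15627  [base 5] 5^(5 + 1) + 2  →[5↦6]→  6^(6 + 1) + 2 = 279938  −1 ⇒ G_4=279937

264310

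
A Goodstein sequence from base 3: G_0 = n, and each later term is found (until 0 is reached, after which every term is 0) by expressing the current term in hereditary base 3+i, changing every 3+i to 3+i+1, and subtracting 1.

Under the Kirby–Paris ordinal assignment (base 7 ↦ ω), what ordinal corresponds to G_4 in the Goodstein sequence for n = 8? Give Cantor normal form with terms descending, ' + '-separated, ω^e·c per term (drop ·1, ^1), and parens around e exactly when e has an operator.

[0] 8 ≡ 2·3 + 2 (base 3). Lift 4: 10. −1: 9.
[1] 9 ≡ 2·4 + 1 (base 4). Lift 5: 11. −1: 10.
[2] 10 ≡ 2·5 (base 5). Lift 6: 12. −1: 11.
[3] 11 ≡ 6 + 5 (base 6). Lift 7: 12. −1: 11.
[4] 11 ≡ 7 + 4 (base 7). Lift 8: 12. −1: 11.

ω + 4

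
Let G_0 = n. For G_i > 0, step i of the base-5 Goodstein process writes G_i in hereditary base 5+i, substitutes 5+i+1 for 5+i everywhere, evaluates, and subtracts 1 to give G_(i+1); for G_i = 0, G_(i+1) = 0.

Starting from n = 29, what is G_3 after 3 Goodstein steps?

step 0: 29 = 5^2 + 4; sub 6 for 5: 6^2 + 4; = 40; G_1 = 40−1 = 39
step 1: 39 = 6^2 + 3; sub 7 for 6: 7^2 + 3; = 52; G_2 = 52−1 = 51
step 2: 51 = 7^2 + 2; sub 8 for 7: 8^2 + 2; = 66; G_3 = 66−1 = 65

65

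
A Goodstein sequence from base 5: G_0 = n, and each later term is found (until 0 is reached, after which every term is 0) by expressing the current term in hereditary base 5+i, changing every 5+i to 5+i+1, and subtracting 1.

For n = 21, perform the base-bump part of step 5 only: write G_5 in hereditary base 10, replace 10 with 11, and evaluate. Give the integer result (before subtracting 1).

36

G_0 = 21. HB_5(21) = 4·5 + 1. Bump = 25. G_1 = 24.
G_1 = 24. HB_6(24) = 4·6. Bump = 28. G_2 = 27.
G_2 = 27. HB_7(27) = 3·7 + 6. Bump = 30. G_3 = 29.
G_3 = 29. HB_8(29) = 3·8 + 5. Bump = 32. G_4 = 31.
G_4 = 31. HB_9(31) = 3·9 + 4. Bump = 34. G_5 = 33.
G_5 = 33. HB_10(33) = 3·10 + 3. Bump = 36. G_6 = 35.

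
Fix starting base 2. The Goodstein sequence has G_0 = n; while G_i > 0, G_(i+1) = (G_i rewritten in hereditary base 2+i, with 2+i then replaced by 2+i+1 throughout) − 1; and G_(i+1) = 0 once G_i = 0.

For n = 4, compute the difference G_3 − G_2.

step 0: 4 = 2^2; sub 3 for 2: 3^3; = 27; G_1 = 27−1 = 26
step 1: 26 = 2·3^2 + 2·3 + 2; sub 4 for 3: 2·4^2 + 2·4 + 2; = 42; G_2 = 42−1 = 41
step 2: 41 = 2·4^2 + 2·4 + 1; sub 5 for 4: 2·5^2 + 2·5 + 1; = 61; G_3 = 61−1 = 60

19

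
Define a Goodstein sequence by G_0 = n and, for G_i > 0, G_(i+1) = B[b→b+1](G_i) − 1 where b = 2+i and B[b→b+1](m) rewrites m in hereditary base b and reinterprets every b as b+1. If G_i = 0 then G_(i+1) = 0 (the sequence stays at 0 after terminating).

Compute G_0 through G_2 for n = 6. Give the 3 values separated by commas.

G_0=6  [base 2] 2^2 + 2  →[2↦3]→  3^3 + 3 = 30  −1 ⇒ G_1=29
G_1=29  [base 3] 3^3 + 2  →[3↦4]→  4^4 + 2 = 258  −1 ⇒ G_2=257

6, 29, 257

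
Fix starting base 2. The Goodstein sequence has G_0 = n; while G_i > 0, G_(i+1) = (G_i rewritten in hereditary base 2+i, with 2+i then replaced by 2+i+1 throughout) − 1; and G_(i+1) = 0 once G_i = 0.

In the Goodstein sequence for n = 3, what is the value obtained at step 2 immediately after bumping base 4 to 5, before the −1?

3

base 2: 3 = 2 + 1; at 3: 3 + 1 = 4; next = 3
base 3: 3 = 3; at 4: 4 = 4; next = 3
base 4: 3 = 3; at 5: 3 = 3; next = 2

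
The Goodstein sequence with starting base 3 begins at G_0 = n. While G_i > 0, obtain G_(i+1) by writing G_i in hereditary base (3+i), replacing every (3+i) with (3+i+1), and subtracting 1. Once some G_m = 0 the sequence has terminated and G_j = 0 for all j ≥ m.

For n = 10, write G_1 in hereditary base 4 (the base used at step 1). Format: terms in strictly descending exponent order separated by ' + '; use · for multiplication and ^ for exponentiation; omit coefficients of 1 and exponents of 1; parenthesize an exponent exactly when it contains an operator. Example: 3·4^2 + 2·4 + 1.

4^2

i=0: 10 = 3^2 + 1 (b=3); 3→4: 4^2 + 1 = 17; 17−1 = 16
i=1: 16 = 4^2 (b=4); 4→5: 5^2 = 25; 25−1 = 24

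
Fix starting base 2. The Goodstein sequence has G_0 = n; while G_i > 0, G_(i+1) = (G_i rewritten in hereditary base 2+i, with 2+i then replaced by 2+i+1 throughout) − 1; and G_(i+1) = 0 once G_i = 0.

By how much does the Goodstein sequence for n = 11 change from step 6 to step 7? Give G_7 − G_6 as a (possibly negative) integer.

step 0: 11 = 2^(2 + 1) + 2 + 1; sub 3 for 2: 3^(3 + 1) + 3 + 1; = 85; G_1 = 85−1 = 84
step 1: 84 = 3^(3 + 1) + 3; sub 4 for 3: 4^(4 + 1) + 4; = 1028; G_2 = 1028−1 = 1027
step 2: 1027 = 4^(4 + 1) + 3; sub 5 for 4: 5^(5 + 1) + 3; = 15628; G_3 = 15628−1 = 15627
step 3: 15627 = 5^(5 + 1) + 2; sub 6 for 5: 6^(6 + 1) + 2; = 279938; G_4 = 279938−1 = 279937
step 4: 279937 = 6^(6 + 1) + 1; sub 7 for 6: 7^(7 + 1) + 1; = 5764802; G_5 = 5764802−1 = 5764801
step 5: 5764801 = 7^(7 + 1); sub 8 for 7: 8^(8 + 1); = 134217728; G_6 = 134217728−1 = 134217727
step 6: 134217727 = 7·8^8 + 7·8^7 + 7·8^6 + 7·8^5 + 7·8^4 + 7·8^3 + 7·8^2 + 7·8 + 7; sub 9 for 8: 7·9^9 + 7·9^7 + 7·9^6 + 7·9^5 + 7·9^4 + 7·9^3 + 7·9^2 + 7·9 + 7; = 2749609303; G_7 = 2749609303−1 = 2749609302

2615391575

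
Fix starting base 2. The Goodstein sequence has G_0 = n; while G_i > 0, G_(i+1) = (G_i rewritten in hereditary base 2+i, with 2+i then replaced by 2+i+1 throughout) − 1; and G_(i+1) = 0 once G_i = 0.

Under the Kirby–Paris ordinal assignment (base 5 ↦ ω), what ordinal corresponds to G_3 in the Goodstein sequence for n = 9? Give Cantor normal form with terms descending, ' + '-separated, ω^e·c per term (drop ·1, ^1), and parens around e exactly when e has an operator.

G_0 = 9. HB_2(9) = 2^(2 + 1) + 1. Bump = 82. G_1 = 81.
G_1 = 81. HB_3(81) = 3^(3 + 1). Bump = 1024. G_2 = 1023.
G_2 = 1023. HB_4(1023) = 3·4^4 + 3·4^3 + 3·4^2 + 3·4 + 3. Bump = 9843. G_3 = 9842.
G_3 = 9842. HB_5(9842) = 3·5^5 + 3·5^3 + 3·5^2 + 3·5 + 2. Bump = 140744. G_4 = 140743.

ω^ω·3 + ω^3·3 + ω^2·3 + ω·3 + 2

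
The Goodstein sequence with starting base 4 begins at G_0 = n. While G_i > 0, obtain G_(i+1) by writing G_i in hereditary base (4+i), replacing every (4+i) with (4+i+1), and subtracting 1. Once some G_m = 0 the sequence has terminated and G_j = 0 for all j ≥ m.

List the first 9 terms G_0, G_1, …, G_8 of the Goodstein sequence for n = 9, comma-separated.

9, 10, 11, 11, 11, 11, 11, 11, 11

G_0=9  [base 4] 2·4 + 1  →[4↦5]→  2·5 + 1 = 11  −1 ⇒ G_1=10
G_1=10  [base 5] 2·5  →[5↦6]→  2·6 = 12  −1 ⇒ G_2=11
G_2=11  [base 6] 6 + 5  →[6↦7]→  7 + 5 = 12  −1 ⇒ G_3=11
G_3=11  [base 7] 7 + 4  →[7↦8]→  8 + 4 = 12  −1 ⇒ G_4=11
G_4=11  [base 8] 8 + 3  →[8↦9]→  9 + 3 = 12  −1 ⇒ G_5=11
G_5=11  [base 9] 9 + 2  →[9↦10]→  10 + 2 = 12  −1 ⇒ G_6=11
G_6=11  [base 10] 10 + 1  →[10↦11]→  11 + 1 = 12  −1 ⇒ G_7=11
G_7=11  [base 11] 11  →[11↦12]→  12 = 12  −1 ⇒ G_8=11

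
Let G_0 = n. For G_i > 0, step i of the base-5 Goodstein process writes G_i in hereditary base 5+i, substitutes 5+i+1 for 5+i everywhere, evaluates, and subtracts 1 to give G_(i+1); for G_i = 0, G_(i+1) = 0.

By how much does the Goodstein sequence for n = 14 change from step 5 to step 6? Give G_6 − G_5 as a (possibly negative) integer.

0

i=0: 14 = 2·5 + 4 (b=5); 5→6: 2·6 + 4 = 16; 16−1 = 15
i=1: 15 = 2·6 + 3 (b=6); 6→7: 2·7 + 3 = 17; 17−1 = 16
i=2: 16 = 2·7 + 2 (b=7); 7→8: 2·8 + 2 = 18; 18−1 = 17
i=3: 17 = 2·8 + 1 (b=8); 8→9: 2·9 + 1 = 19; 19−1 = 18
i=4: 18 = 2·9 (b=9); 9→10: 2·10 = 20; 20−1 = 19
i=5: 19 = 10 + 9 (b=10); 10→11: 11 + 9 = 20; 20−1 = 19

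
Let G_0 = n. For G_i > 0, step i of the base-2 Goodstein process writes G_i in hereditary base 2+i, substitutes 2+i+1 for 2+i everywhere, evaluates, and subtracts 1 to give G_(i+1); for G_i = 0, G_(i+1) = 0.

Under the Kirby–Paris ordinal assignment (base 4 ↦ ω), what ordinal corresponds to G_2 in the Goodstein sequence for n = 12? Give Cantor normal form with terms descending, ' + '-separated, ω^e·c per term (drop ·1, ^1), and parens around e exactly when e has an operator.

step 0: 12 = 2^(2 + 1) + 2^2; sub 3 for 2: 3^(3 + 1) + 3^3; = 108; G_1 = 108−1 = 107
step 1: 107 = 3^(3 + 1) + 2·3^2 + 2·3 + 2; sub 4 for 3: 4^(4 + 1) + 2·4^2 + 2·4 + 2; = 1066; G_2 = 1066−1 = 1065

ω^(ω + 1) + ω^2·2 + ω·2 + 1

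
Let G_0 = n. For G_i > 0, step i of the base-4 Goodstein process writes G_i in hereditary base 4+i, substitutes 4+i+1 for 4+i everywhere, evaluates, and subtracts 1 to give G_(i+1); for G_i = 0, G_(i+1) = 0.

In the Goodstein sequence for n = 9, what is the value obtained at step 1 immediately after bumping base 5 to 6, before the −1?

12

i=0: 9 = 2·4 + 1 (b=4); 4→5: 2·5 + 1 = 11; 11−1 = 10
i=1: 10 = 2·5 (b=5); 5→6: 2·6 = 12; 12−1 = 11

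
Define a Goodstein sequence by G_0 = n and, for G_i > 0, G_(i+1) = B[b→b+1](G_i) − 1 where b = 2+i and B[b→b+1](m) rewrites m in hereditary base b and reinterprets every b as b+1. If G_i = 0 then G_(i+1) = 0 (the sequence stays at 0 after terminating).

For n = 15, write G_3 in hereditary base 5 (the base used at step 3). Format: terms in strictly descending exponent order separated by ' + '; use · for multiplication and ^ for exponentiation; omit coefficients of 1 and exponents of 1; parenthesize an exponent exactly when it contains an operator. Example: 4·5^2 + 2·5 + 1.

G_0=15  [base 2] 2^(2 + 1) + 2^2 + 2 + 1  →[2↦3]→  3^(3 + 1) + 3^3 + 3 + 1 = 112  −1 ⇒ G_1=111
G_1=111  [base 3] 3^(3 + 1) + 3^3 + 3  →[3↦4]→  4^(4 + 1) + 4^4 + 4 = 1284  −1 ⇒ G_2=1283
G_2=1283  [base 4] 4^(4 + 1) + 4^4 + 3  →[4↦5]→  5^(5 + 1) + 5^5 + 3 = 18753  −1 ⇒ G_3=18752
G_3=18752  [base 5] 5^(5 + 1) + 5^5 + 2  →[5↦6]→  6^(6 + 1) + 6^6 + 2 = 326594  −1 ⇒ G_4=326593

5^(5 + 1) + 5^5 + 2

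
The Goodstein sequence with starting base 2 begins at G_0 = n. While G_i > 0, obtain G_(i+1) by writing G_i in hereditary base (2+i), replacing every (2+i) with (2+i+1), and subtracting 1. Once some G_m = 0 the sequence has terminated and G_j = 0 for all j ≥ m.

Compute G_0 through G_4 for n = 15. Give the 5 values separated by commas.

[0] 15 ≡ 2^(2 + 1) + 2^2 + 2 + 1 (base 2). Lift 3: 112. −1: 111.
[1] 111 ≡ 3^(3 + 1) + 3^3 + 3 (base 3). Lift 4: 1284. −1: 1283.
[2] 1283 ≡ 4^(4 + 1) + 4^4 + 3 (base 4). Lift 5: 18753. −1: 18752.
[3] 18752 ≡ 5^(5 + 1) + 5^5 + 2 (base 5). Lift 6: 326594. −1: 326593.

15, 111, 1283, 18752, 326593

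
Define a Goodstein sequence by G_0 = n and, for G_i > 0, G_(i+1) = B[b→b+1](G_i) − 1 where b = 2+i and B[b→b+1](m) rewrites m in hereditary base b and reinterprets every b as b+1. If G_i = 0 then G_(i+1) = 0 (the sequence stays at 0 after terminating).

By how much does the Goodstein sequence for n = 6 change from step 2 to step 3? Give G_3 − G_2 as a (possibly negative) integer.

(0) 6|_2 = 2^2 + 2 ↦ 3^3 + 3|_3 = 30 ⇒ 29
(1) 29|_3 = 3^3 + 2 ↦ 4^4 + 2|_4 = 258 ⇒ 257
(2) 257|_4 = 4^4 + 1 ↦ 5^5 + 1|_5 = 3126 ⇒ 3125

2868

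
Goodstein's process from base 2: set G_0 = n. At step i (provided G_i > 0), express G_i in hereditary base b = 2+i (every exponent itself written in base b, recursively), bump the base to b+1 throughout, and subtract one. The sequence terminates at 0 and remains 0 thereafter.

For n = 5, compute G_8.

5 —HB2→ 2^2 + 1 —bump→ 3^3 + 1 = 28 —(−1)→ 27
27 —HB3→ 3^3 —bump→ 4^4 = 256 —(−1)→ 255
255 —HB4→ 3·4^3 + 3·4^2 + 3·4 + 3 —bump→ 3·5^3 + 3·5^2 + 3·5 + 3 = 468 —(−1)→ 467
467 —HB5→ 3·5^3 + 3·5^2 + 3·5 + 2 —bump→ 3·6^3 + 3·6^2 + 3·6 + 2 = 776 —(−1)→ 775
775 —HB6→ 3·6^3 + 3·6^2 + 3·6 + 1 —bump→ 3·7^3 + 3·7^2 + 3·7 + 1 = 1198 —(−1)→ 1197
1197 —HB7→ 3·7^3 + 3·7^2 + 3·7 —bump→ 3·8^3 + 3·8^2 + 3·8 = 1752 —(−1)→ 1751
1751 —HB8→ 3·8^3 + 3·8^2 + 2·8 + 7 —bump→ 3·9^3 + 3·9^2 + 2·9 + 7 = 2455 —(−1)→ 2454
2454 —HB9→ 3·9^3 + 3·9^2 + 2·9 + 6 —bump→ 3·10^3 + 3·10^2 + 2·10 + 6 = 3326 —(−1)→ 3325

3325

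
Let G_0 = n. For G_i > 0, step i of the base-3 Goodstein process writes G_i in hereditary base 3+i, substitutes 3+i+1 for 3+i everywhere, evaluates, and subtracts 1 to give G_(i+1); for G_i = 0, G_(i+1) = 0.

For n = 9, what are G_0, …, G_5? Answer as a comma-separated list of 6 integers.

i=0: 9 = 3^2 (b=3); 3→4: 4^2 = 16; 16−1 = 15
i=1: 15 = 3·4 + 3 (b=4); 4→5: 3·5 + 3 = 18; 18−1 = 17
i=2: 17 = 3·5 + 2 (b=5); 5→6: 3·6 + 2 = 20; 20−1 = 19
i=3: 19 = 3·6 + 1 (b=6); 6→7: 3·7 + 1 = 22; 22−1 = 21
i=4: 21 = 3·7 (b=7); 7→8: 3·8 = 24; 24−1 = 23

9, 15, 17, 19, 21, 23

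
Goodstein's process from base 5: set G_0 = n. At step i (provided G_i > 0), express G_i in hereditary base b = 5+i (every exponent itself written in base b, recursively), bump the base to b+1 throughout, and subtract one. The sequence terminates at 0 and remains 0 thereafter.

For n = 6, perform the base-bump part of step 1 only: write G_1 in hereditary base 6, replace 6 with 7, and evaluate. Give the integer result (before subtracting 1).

G_0=6  [base 5] 5 + 1  →[5↦6]→  6 + 1 = 7  −1 ⇒ G_1=6
G_1=6  [base 6] 6  →[6↦7]→  7 = 7  −1 ⇒ G_2=6

7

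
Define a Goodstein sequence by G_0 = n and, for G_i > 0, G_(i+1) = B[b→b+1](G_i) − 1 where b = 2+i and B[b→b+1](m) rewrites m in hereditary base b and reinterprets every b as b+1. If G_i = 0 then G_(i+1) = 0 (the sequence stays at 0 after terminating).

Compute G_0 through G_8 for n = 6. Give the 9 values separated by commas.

6, 29, 257, 3125, 46655, 98039, 187243, 332147, 555551

[0] 6 ≡ 2^2 + 2 (base 2). Lift 3: 30. −1: 29.
[1] 29 ≡ 3^3 + 2 (base 3). Lift 4: 258. −1: 257.
[2] 257 ≡ 4^4 + 1 (base 4). Lift 5: 3126. −1: 3125.
[3] 3125 ≡ 5^5 (base 5). Lift 6: 46656. −1: 46655.
[4] 46655 ≡ 5·6^5 + 5·6^4 + 5·6^3 + 5·6^2 + 5·6 + 5 (base 6). Lift 7: 98040. −1: 98039.
[5] 98039 ≡ 5·7^5 + 5·7^4 + 5·7^3 + 5·7^2 + 5·7 + 4 (base 7). Lift 8: 187244. −1: 187243.
[6] 187243 ≡ 5·8^5 + 5·8^4 + 5·8^3 + 5·8^2 + 5·8 + 3 (base 8). Lift 9: 332148. −1: 332147.
[7] 332147 ≡ 5·9^5 + 5·9^4 + 5·9^3 + 5·9^2 + 5·9 + 2 (base 9). Lift 10: 555552. −1: 555551.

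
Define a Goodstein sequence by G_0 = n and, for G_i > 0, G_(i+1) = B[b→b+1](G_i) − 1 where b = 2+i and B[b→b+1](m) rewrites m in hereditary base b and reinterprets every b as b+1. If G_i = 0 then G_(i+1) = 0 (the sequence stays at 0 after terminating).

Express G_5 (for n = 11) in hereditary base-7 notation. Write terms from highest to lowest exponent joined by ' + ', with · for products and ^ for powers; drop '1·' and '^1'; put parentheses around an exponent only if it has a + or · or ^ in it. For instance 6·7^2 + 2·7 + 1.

step 0: 11 = 2^(2 + 1) + 2 + 1; sub 3 for 2: 3^(3 + 1) + 3 + 1; = 85; G_1 = 85−1 = 84
step 1: 84 = 3^(3 + 1) + 3; sub 4 for 3: 4^(4 + 1) + 4; = 1028; G_2 = 1028−1 = 1027
step 2: 1027 = 4^(4 + 1) + 3; sub 5 for 4: 5^(5 + 1) + 3; = 15628; G_3 = 15628−1 = 15627
step 3: 15627 = 5^(5 + 1) + 2; sub 6 for 5: 6^(6 + 1) + 2; = 279938; G_4 = 279938−1 = 279937
step 4: 279937 = 6^(6 + 1) + 1; sub 7 for 6: 7^(7 + 1) + 1; = 5764802; G_5 = 5764802−1 = 5764801

7^(7 + 1)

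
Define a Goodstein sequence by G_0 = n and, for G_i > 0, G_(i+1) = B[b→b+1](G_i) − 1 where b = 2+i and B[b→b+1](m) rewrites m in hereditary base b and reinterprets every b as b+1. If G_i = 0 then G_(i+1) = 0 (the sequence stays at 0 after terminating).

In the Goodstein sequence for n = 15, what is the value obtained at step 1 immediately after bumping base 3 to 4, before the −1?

15 —HB2→ 2^(2 + 1) + 2^2 + 2 + 1 —bump→ 3^(3 + 1) + 3^3 + 3 + 1 = 112 —(−1)→ 111
111 —HB3→ 3^(3 + 1) + 3^3 + 3 —bump→ 4^(4 + 1) + 4^4 + 4 = 1284 —(−1)→ 1283

1284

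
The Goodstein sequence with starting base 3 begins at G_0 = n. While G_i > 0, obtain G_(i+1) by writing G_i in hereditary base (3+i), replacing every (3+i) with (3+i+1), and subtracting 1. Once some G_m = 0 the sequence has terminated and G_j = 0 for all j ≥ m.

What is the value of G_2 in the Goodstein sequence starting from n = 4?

4

step 0: 4 = 3 + 1; sub 4 for 3: 4 + 1; = 5; G_1 = 5−1 = 4
step 1: 4 = 4; sub 5 for 4: 5; = 5; G_2 = 5−1 = 4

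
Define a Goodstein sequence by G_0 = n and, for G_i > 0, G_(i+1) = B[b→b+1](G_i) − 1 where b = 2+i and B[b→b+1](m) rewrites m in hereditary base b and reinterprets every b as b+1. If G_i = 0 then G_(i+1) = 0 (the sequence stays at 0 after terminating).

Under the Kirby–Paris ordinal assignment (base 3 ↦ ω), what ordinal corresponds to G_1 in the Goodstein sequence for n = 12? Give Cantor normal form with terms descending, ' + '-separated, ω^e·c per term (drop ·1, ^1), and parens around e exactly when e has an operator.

G_0=12  [base 2] 2^(2 + 1) + 2^2  →[2↦3]→  3^(3 + 1) + 3^3 = 108  −1 ⇒ G_1=107
G_1=107  [base 3] 3^(3 + 1) + 2·3^2 + 2·3 + 2  →[3↦4]→  4^(4 + 1) + 2·4^2 + 2·4 + 2 = 1066  −1 ⇒ G_2=1065

ω^(ω + 1) + ω^2·2 + ω·2 + 2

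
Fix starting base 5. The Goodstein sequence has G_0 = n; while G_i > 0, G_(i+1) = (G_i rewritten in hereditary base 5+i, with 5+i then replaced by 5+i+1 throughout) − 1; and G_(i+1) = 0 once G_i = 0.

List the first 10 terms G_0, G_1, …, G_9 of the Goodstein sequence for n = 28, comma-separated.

G_0 = 28. HB_5(28) = 5^2 + 3. Bump = 39. G_1 = 38.
G_1 = 38. HB_6(38) = 6^2 + 2. Bump = 51. G_2 = 50.
G_2 = 50. HB_7(50) = 7^2 + 1. Bump = 65. G_3 = 64.
G_3 = 64. HB_8(64) = 8^2. Bump = 81. G_4 = 80.
G_4 = 80. HB_9(80) = 8·9 + 8. Bump = 88. G_5 = 87.
G_5 = 87. HB_10(87) = 8·10 + 7. Bump = 95. G_6 = 94.
G_6 = 94. HB_11(94) = 8·11 + 6. Bump = 102. G_7 = 101.
G_7 = 101. HB_12(101) = 8·12 + 5. Bump = 109. G_8 = 108.
G_8 = 108. HB_13(108) = 8·13 + 4. Bump = 116. G_9 = 115.

28, 38, 50, 64, 80, 87, 94, 101, 108, 115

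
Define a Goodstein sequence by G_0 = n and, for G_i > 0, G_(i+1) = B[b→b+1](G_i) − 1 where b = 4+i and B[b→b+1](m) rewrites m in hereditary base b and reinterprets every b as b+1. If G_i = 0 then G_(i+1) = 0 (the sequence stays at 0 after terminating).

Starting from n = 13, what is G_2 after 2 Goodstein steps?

(0) 13|_4 = 3·4 + 1 ↦ 3·5 + 1|_5 = 16 ⇒ 15
(1) 15|_5 = 3·5 ↦ 3·6|_6 = 18 ⇒ 17
(2) 17|_6 = 2·6 + 5 ↦ 2·7 + 5|_7 = 19 ⇒ 18

17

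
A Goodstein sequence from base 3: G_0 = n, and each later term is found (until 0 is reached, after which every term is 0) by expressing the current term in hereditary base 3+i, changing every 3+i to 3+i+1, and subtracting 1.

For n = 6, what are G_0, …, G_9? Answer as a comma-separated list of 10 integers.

[0] 6 ≡ 2·3 (base 3). Lift 4: 8. −1: 7.
[1] 7 ≡ 4 + 3 (base 4). Lift 5: 8. −1: 7.
[2] 7 ≡ 5 + 2 (base 5). Lift 6: 8. −1: 7.
[3] 7 ≡ 6 + 1 (base 6). Lift 7: 8. −1: 7.
[4] 7 ≡ 7 (base 7). Lift 8: 8. −1: 7.
[5] 7 ≡ 7 (base 8). Lift 9: 7. −1: 6.
[6] 6 ≡ 6 (base 9). Lift 10: 6. −1: 5.
[7] 5 ≡ 5 (base 10). Lift 11: 5. −1: 4.
[8] 4 ≡ 4 (base 11). Lift 12: 4. −1: 3.

6, 7, 7, 7, 7, 7, 6, 5, 4, 3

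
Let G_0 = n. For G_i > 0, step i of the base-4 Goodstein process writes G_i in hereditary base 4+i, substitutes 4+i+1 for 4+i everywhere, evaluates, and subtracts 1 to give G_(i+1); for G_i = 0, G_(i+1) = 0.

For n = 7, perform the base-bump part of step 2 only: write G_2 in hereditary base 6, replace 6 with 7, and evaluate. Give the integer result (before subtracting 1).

8

7 —HB4→ 4 + 3 —bump→ 5 + 3 = 8 —(−1)→ 7
7 —HB5→ 5 + 2 —bump→ 6 + 2 = 8 —(−1)→ 7
7 —HB6→ 6 + 1 —bump→ 7 + 1 = 8 —(−1)→ 7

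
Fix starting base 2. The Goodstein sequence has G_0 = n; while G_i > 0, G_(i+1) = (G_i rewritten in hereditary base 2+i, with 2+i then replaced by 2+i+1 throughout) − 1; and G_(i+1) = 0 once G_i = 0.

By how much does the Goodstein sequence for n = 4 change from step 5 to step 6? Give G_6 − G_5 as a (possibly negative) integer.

i=0: 4 = 2^2 (b=2); 2→3: 3^3 = 27; 27−1 = 26
i=1: 26 = 2·3^2 + 2·3 + 2 (b=3); 3→4: 2·4^2 + 2·4 + 2 = 42; 42−1 = 41
i=2: 41 = 2·4^2 + 2·4 + 1 (b=4); 4→5: 2·5^2 + 2·5 + 1 = 61; 61−1 = 60
i=3: 60 = 2·5^2 + 2·5 (b=5); 5→6: 2·6^2 + 2·6 = 84; 84−1 = 83
i=4: 83 = 2·6^2 + 6 + 5 (b=6); 6→7: 2·7^2 + 7 + 5 = 110; 110−1 = 109
i=5: 109 = 2·7^2 + 7 + 4 (b=7); 7→8: 2·8^2 + 8 + 4 = 140; 140−1 = 139

30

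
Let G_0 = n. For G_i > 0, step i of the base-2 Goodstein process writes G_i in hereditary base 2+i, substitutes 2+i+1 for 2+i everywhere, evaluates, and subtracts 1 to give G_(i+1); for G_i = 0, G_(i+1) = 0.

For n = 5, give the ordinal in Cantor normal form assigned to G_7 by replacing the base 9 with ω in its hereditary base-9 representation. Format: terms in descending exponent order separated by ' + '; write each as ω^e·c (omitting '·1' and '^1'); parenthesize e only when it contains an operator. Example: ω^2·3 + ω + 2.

ω^3·3 + ω^2·3 + ω·2 + 6

G_0=5  [base 2] 2^2 + 1  →[2↦3]→  3^3 + 1 = 28  −1 ⇒ G_1=27
G_1=27  [base 3] 3^3  →[3↦4]→  4^4 = 256  −1 ⇒ G_2=255
G_2=255  [base 4] 3·4^3 + 3·4^2 + 3·4 + 3  →[4↦5]→  3·5^3 + 3·5^2 + 3·5 + 3 = 468  −1 ⇒ G_3=467
G_3=467  [base 5] 3·5^3 + 3·5^2 + 3·5 + 2  →[5↦6]→  3·6^3 + 3·6^2 + 3·6 + 2 = 776  −1 ⇒ G_4=775
G_4=775  [base 6] 3·6^3 + 3·6^2 + 3·6 + 1  →[6↦7]→  3·7^3 + 3·7^2 + 3·7 + 1 = 1198  −1 ⇒ G_5=1197
G_5=1197  [base 7] 3·7^3 + 3·7^2 + 3·7  →[7↦8]→  3·8^3 + 3·8^2 + 3·8 = 1752  −1 ⇒ G_6=1751
G_6=1751  [base 8] 3·8^3 + 3·8^2 + 2·8 + 7  →[8↦9]→  3·9^3 + 3·9^2 + 2·9 + 7 = 2455  −1 ⇒ G_7=2454
G_7=2454  [base 9] 3·9^3 + 3·9^2 + 2·9 + 6  →[9↦10]→  3·10^3 + 3·10^2 + 2·10 + 6 = 3326  −1 ⇒ G_8=3325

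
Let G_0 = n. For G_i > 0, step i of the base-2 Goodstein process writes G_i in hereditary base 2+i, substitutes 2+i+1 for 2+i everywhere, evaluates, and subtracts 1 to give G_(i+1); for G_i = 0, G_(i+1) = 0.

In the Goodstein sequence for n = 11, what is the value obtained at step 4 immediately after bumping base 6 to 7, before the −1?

5764802

(0) 11|_2 = 2^(2 + 1) + 2 + 1 ↦ 3^(3 + 1) + 3 + 1|_3 = 85 ⇒ 84
(1) 84|_3 = 3^(3 + 1) + 3 ↦ 4^(4 + 1) + 4|_4 = 1028 ⇒ 1027
(2) 1027|_4 = 4^(4 + 1) + 3 ↦ 5^(5 + 1) + 3|_5 = 15628 ⇒ 15627
(3) 15627|_5 = 5^(5 + 1) + 2 ↦ 6^(6 + 1) + 2|_6 = 279938 ⇒ 279937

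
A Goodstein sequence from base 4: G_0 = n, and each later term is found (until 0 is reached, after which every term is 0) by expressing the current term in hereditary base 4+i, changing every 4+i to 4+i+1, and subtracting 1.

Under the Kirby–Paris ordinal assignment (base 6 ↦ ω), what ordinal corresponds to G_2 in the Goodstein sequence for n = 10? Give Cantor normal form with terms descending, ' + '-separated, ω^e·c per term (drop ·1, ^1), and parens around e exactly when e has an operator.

ω·2

base 4: 10 = 2·4 + 2; at 5: 2·5 + 2 = 12; next = 11
base 5: 11 = 2·5 + 1; at 6: 2·6 + 1 = 13; next = 12
base 6: 12 = 2·6; at 7: 2·7 = 14; next = 13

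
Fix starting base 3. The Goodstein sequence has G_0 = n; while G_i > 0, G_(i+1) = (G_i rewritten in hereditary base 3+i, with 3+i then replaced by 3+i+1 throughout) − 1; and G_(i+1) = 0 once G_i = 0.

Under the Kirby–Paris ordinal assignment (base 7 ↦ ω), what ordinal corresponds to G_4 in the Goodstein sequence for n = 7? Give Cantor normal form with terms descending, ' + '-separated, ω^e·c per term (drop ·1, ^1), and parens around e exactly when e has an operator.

ω + 2

[0] 7 ≡ 2·3 + 1 (base 3). Lift 4: 9. −1: 8.
[1] 8 ≡ 2·4 (base 4). Lift 5: 10. −1: 9.
[2] 9 ≡ 5 + 4 (base 5). Lift 6: 10. −1: 9.
[3] 9 ≡ 6 + 3 (base 6). Lift 7: 10. −1: 9.
[4] 9 ≡ 7 + 2 (base 7). Lift 8: 10. −1: 9.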